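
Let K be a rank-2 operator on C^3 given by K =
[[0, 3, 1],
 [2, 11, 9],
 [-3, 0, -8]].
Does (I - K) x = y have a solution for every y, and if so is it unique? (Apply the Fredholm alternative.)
(I - K) is invertible (det(I - K) = -93 ≠ 0), so for every y in C^3 the equation (I - K) x = y has a unique solution.

K has rank 2 and factors as K = U V^T = u1 v1^T + u2 v2^T with u1 = (1, 3, 1), v1 = (0, 3, 1), u2 = (0, 2, -3), v2 = (1, 1, 3) (multiplying out reproduces the displayed K). The nonzero eigenvalues of U V^T coincide with those of the 2 x 2 matrix G = V^T U = [[v1·u1, v1·u2], [v2·u1, v2·u2]] = [[10, 3], [7, -7]], and by the Sylvester determinant identity det(I_3 - U V^T) = det(I_2 - V^T U) = det([[-9, -3], [-7, 8]]) = (-9)(8) - (-3)(-7) = -93. (Direct check: I - K =
[[1, -3, -1],
 [-2, -10, -9],
 [3, 0, 9]]
has determinant -93.) The finite-dimensional Fredholm alternative says: either (I - K) is invertible, or ker(I - K) ≠ {0} and then range(I - K) = ker((I - K)^*)^⊥, with dim ker(I - K) = dim ker((I - K)^*). Since det(I - K) ≠ 0, 1 is not an eigenvalue of K and ker(I - K) = {0}, so we are in the first case: for every y there is a unique x = (I - K)^(-1) y. (Explicitly, by the Woodbury identity, (I - U V^T)^(-1) = I + U (I_2 - G)^(-1) V^T.)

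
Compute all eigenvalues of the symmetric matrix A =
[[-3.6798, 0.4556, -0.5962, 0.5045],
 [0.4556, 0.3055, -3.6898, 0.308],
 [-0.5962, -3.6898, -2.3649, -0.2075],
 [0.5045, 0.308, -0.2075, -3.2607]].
sigma(A) ≈ {-5, -4, -3, 3}

A is real symmetric, so its spectrum consists of real eigenvalues. Expanding the characteristic polynomial of the displayed matrix gives
  det(λ I - A) = p(λ) = λ^4 + (9)λ^3 + (11)λ^2 + (-81)λ + (-179.9975).
Solving p(λ) = 0 yields eigenvalues ≈ -5, -4, -3, 3. (A is shown rounded to 4 decimals, so these recover the underlying integer eigenvalues to within that precision.)
Verification: the trace of A = -9 equals the sum of eigenvalues -9, and det(A) ≈ -179.9975 matches the eigenvalue product -180.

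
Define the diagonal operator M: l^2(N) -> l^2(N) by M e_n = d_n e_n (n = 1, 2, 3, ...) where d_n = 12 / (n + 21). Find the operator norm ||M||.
||M|| = 6/11 (attained at n = 1)

For M diagonal, ||M|| = sup_n |d_n| = sup_n 12/(n + 21). This is positive and strictly decreasing in n, so the supremum is attained at n = 1: d_1 = 12/(1 + 21) = 6/11. Hence ||M|| = 6/11.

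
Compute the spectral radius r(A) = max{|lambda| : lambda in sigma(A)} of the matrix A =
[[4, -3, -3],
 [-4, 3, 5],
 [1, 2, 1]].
r(A) ≈ 7.6212

The eigenvalues of A are the roots of its characteristic polynomial. With M = A (coefficients from the trace, the sum of principal 2x2 minors, and det A):
  p(λ) = det(λ I - M) = λ^3 - 8λ^2 + 22.
No integer candidate from the rational root theorem (±divisors of 22) is a root, so the roots are irrational. The cubic discriminant is Δ = 31988 > 0, so there are three distinct real roots. p(-2) = -18 and p(-1) = 13 have opposite signs, so a root lies in (-2, -1); Newton's method refines it to λ ≈ -1.5202. p(1) = 15 and p(2) = -2 have opposite signs, so a root lies in (1, 2); Newton's method refines it to λ ≈ 1.8989. p(7) = -27 and p(8) = 22 have opposite signs, so a root lies in (7, 8); Newton's method refines it to λ ≈ 7.6212. Check (Vieta): the three roots sum to 8, matching tr M = 8.
Thus the eigenvalues (to 4 decimals) are -1.5202 (modulus 1.5202); 1.8989 (modulus 1.8989); 7.6212 (modulus 7.6212). The spectral radius is the largest modulus: r(A) ≈ 7.6212. (Cross-check: r(A) ≤ ||A||_2 ≈ 9.151; equality holds whenever A is normal, though it can also hold for some non-normal A.)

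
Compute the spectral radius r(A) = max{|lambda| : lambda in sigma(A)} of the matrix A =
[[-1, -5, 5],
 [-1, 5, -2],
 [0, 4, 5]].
r(A) ≈ 6.2932

The eigenvalues of A are the roots of its characteristic polynomial. With M = A (coefficients from the trace, the sum of principal 2x2 minors, and det A):
  p(λ) = det(λ I - M) = λ^3 - 9λ^2 + 18λ + 78.
No integer candidate from the rational root theorem (±divisors of 78) is a root, so the roots are irrational. The cubic discriminant is Δ = -161352 < 0, so there is one real root and a complex-conjugate pair. p(-2) = -2 and p(-1) = 50 have opposite signs, so a root lies in (-2, -1); Newton's method refines it to λ ≈ -1.9695. Dividing out (λ - (-1.9695)) leaves approximately λ^2 - 10.9695λ + 39.6042. For λ^2 - 10.9695λ + 39.6042 the discriminant is -38.0874. It is negative, so the remaining roots are the complex-conjugate pair λ ≈ 5.4847 ± 3.0857i. Their product equals the constant term, so |λ|^2 ≈ 39.6042 and |λ| ≈ 6.2932.
Thus the eigenvalues (to 4 decimals) are -1.9695 (modulus 1.9695); 5.4847 ± 3.0857i (modulus 6.2932). The spectral radius is the largest modulus: r(A) ≈ 6.2932. (Cross-check: r(A) ≤ ||A||_2 ≈ 8.7289; equality holds whenever A is normal, though it can also hold for some non-normal A.)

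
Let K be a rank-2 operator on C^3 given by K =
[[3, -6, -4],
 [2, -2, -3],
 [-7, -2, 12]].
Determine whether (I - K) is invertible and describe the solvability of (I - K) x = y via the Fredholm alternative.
(I - K) is invertible (det(I - K) = -28 ≠ 0), so for every y in C^3 the equation (I - K) x = y has a unique solution.

K has rank 2 and factors as K = U V^T = u1 v1^T + u2 v2^T with u1 = (-2, -1, 2), v1 = (-2, 2, 3), u2 = (-1, 0, -3), v2 = (1, 2, -2) (multiplying out reproduces the displayed K). The nonzero eigenvalues of U V^T coincide with those of the 2 x 2 matrix G = V^T U = [[v1·u1, v1·u2], [v2·u1, v2·u2]] = [[8, -7], [-8, 5]], and by the Sylvester determinant identity det(I_3 - U V^T) = det(I_2 - V^T U) = det([[-7, 7], [8, -4]]) = (-7)(-4) - (7)(8) = -28. (Direct check: I - K =
[[-2, 6, 4],
 [-2, 3, 3],
 [7, 2, -11]]
has determinant -28.) The finite-dimensional Fredholm alternative says: either (I - K) is invertible, or ker(I - K) ≠ {0} and then range(I - K) = ker((I - K)^*)^⊥, with dim ker(I - K) = dim ker((I - K)^*). Since det(I - K) ≠ 0, 1 is not an eigenvalue of K and ker(I - K) = {0}, so we are in the first case: for every y there is a unique x = (I - K)^(-1) y. (Explicitly, by the Woodbury identity, (I - U V^T)^(-1) = I + U (I_2 - G)^(-1) V^T.)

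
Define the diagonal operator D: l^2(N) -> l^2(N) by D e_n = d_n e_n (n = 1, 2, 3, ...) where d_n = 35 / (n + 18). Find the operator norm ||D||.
||D|| = 35/19 (attained at n = 1)

For D diagonal, ||D|| = sup_n |d_n| = sup_n 35/(n + 18). This is positive and strictly decreasing in n, so the supremum is attained at n = 1: d_1 = 35/(1 + 18) = 35/19. Hence ||D|| = 35/19.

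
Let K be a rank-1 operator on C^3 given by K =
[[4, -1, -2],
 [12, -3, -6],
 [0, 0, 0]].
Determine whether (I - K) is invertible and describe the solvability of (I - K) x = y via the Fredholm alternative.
(I - K) is singular (det(I - K) = 0, i.e. 1 ∈ sigma(K)). (I - K) x = y is solvable iff y ⊥ ker((I - K)^*) = span{(4, -1, -2)}, i.e. iff 4y_1 - y_2 - 2y_3 = 0. When solvable, the solutions are x = y + c·(1, 3, 0), c arbitrary (ker(I - K) = span{(1, 3, 0)}, dimension 1).

K has rank 1, so it is an outer product K = u v^T: every row of K is a multiple of one row vector. Reading off the entries, u = (1, 3, 0) and v = (4, -1, -2) (row i of K equals u_i·v^T). A rank-one matrix u v^T satisfies K u = u (v·u) and kills the (2)-dimensional subspace v^⊥, so its characteristic polynomial is lambda^2 (lambda - v·u) with v·u = tr K = 1. Hence the eigenvalues of I - K are 1 (multiplicity 2) and 1 - (1) = 0, so det(I - K) = 0. (Direct check: I - K =
[[-3, 1, 2],
 [-12, 4, 6],
 [0, 0, 1]]
has determinant 0.) So 1 is an eigenvalue of K and (I - K) is not invertible. The finite-dimensional Fredholm alternative says: either (I - K) is invertible, or ker(I - K) ≠ {0} and then range(I - K) = ker((I - K)^*)^⊥, with dim ker(I - K) = dim ker((I - K)^*). We are in the second case, so we need both kernels. Kernel of I - K: (I - K) u = u - u (v·u) = u - u = 0, so ker(I - K) = span{u} = span{(1, 3, 0)} (it is exactly 1-dimensional because rank(I - K) = 2). Kernel of the adjoint: K is real, so (I - K)^* = I - K^T = I - v u^T, and (I - v u^T) v = v - v (u·v) = 0; hence ker((I - K)^*) = span{v} = span{(4, -1, -2)}. Therefore (I - K) x = y is solvable iff <y, v> = 0, i.e. iff 4y_1 - y_2 - 2y_3 = 0. When this holds, K y = u (v·y) = 0, so (I - K) y = y and x = y is a particular solution; the full solution set is the line x = y + c·u = y + c·(1, 3, 0), c ∈ C.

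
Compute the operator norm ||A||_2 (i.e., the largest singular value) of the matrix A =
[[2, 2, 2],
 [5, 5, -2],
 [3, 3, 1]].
||A||_2 = sqrt((85 + sqrt(4561))/2) ≈ 8.7331 (= sqrt(largest eigenvalue of A^T A))

||A||_2 = sigma_max(A) = sqrt(lambda_max(A^T A)). Form the symmetric matrix M = A^T A =
[[38, 38, -3],
 [38, 38, -3],
 [-3, -3, 9]].
Its characteristic polynomial (trace, sum of principal 2x2 minors, determinant of M give the coefficients) is
  p(λ) = det(λ I - M) = λ^3 - 85λ^2 + 666λ.
The constant term is 0, so λ = 0 is a root. Dividing out λ leaves p(λ) = λ(λ^2 - 85λ + 666). For λ^2 - 85λ + 666 the discriminant is 4561. It is nonnegative but not a perfect square, so the roots are real and irrational: λ = (85 ± sqrt(4561))/2 ≈ 76.2676, 8.7324.
So the eigenvalues of A^T A are ≈ 0, 8.7324, 76.2676 (all ≥ 0, as they must be for A^T A). The largest is λ_max = (85 + sqrt(4561))/2 ≈ 76.2676, hence ||A||_2 = sqrt(λ_max) = sqrt((85 + sqrt(4561))/2) ≈ 8.7331.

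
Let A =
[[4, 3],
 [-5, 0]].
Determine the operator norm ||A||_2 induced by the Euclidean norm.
||A||_2 = sqrt(45) ≈ 6.7082 (= sqrt(largest eigenvalue of A^T A))

||A||_2 = sigma_max(A) = sqrt(lambda_max(A^T A)). Form the symmetric matrix M = A^T A =
[[41, 12],
 [12, 9]].
Its characteristic polynomial (trace, determinant of M give the coefficients) is
  p(λ) = det(λ I - M) = λ^2 - 50λ + 225.
For λ^2 - 50λ + 225 the discriminant is 1600. It is a perfect square (40^2), so the roots are rational: λ = (50 ± 40)/2 = 45, 5.
So the eigenvalues of A^T A are ≈ 5, 45 (all ≥ 0, as they must be for A^T A). The largest is λ_max = 45, hence ||A||_2 = sqrt(λ_max) = sqrt(45) ≈ 6.7082.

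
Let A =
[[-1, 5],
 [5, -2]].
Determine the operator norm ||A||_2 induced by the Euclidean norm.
||A||_2 = sqrt((55 + sqrt(909))/2) ≈ 6.5249 (= sqrt(largest eigenvalue of A^T A))

||A||_2 = sigma_max(A) = sqrt(lambda_max(A^T A)). Form the symmetric matrix M = A^T A =
[[26, -15],
 [-15, 29]].
Its characteristic polynomial (trace, determinant of M give the coefficients) is
  p(λ) = det(λ I - M) = λ^2 - 55λ + 529.
For λ^2 - 55λ + 529 the discriminant is 909. It is nonnegative but not a perfect square, so the roots are real and irrational: λ = (55 ± sqrt(909))/2 ≈ 42.5748, 12.4252.
So the eigenvalues of A^T A are ≈ 12.4252, 42.5748 (all ≥ 0, as they must be for A^T A). The largest is λ_max = (55 + sqrt(909))/2 ≈ 42.5748, hence ||A||_2 = sqrt(λ_max) = sqrt((55 + sqrt(909))/2) ≈ 6.5249.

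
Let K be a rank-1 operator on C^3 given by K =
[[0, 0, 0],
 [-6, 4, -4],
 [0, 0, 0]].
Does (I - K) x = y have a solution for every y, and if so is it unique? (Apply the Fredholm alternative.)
(I - K) is invertible (det(I - K) = -3 ≠ 0), so for every y in C^3 the equation (I - K) x = y has a unique solution.

K has rank 1, so it is an outer product K = u v^T: every row of K is a multiple of one row vector. Reading off the entries, u = (0, 2, 0) and v = (-3, 2, -2) (row i of K equals u_i·v^T). A rank-one matrix u v^T satisfies K u = u (v·u) and kills the (2)-dimensional subspace v^⊥, so its characteristic polynomial is lambda^2 (lambda - v·u) with v·u = tr K = 4. Hence the eigenvalues of I - K are 1 (multiplicity 2) and 1 - (4) = -3, so det(I - K) = -3. (Direct check: I - K =
[[1, 0, 0],
 [6, -3, 4],
 [0, 0, 1]]
has determinant -3.) The finite-dimensional Fredholm alternative says: either (I - K) is invertible, or ker(I - K) ≠ {0} and then range(I - K) = ker((I - K)^*)^⊥, with dim ker(I - K) = dim ker((I - K)^*). Since det(I - K) ≠ 0, 1 is not an eigenvalue of K and ker(I - K) = {0}, so we are in the first case: for every y there is a unique x = (I - K)^(-1) y. Explicitly, by the Sherman–Morrison formula, (I - u v^T)^(-1) = I + u v^T/(1 - v·u), i.e. (I - K)^(-1) = I + K/(-3).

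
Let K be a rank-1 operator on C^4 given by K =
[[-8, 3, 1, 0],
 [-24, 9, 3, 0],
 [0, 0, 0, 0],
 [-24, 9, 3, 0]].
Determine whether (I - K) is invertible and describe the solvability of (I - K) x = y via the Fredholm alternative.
(I - K) is singular (det(I - K) = 0, i.e. 1 ∈ sigma(K)). (I - K) x = y is solvable iff y ⊥ ker((I - K)^*) = span{(-8, 3, 1, 0)}, i.e. iff -8y_1 + 3y_2 + y_3 = 0. When solvable, the solutions are x = y + c·(1, 3, 0, 3), c arbitrary (ker(I - K) = span{(1, 3, 0, 3)}, dimension 1).

K has rank 1, so it is an outer product K = u v^T: every row of K is a multiple of one row vector. Reading off the entries, u = (1, 3, 0, 3) and v = (-8, 3, 1, 0) (row i of K equals u_i·v^T). A rank-one matrix u v^T satisfies K u = u (v·u) and kills the (3)-dimensional subspace v^⊥, so its characteristic polynomial is lambda^3 (lambda - v·u) with v·u = tr K = 1. Hence the eigenvalues of I - K are 1 (multiplicity 3) and 1 - (1) = 0, so det(I - K) = 0. (Direct check: I - K =
[[9, -3, -1, 0],
 [24, -8, -3, 0],
 [0, 0, 1, 0],
 [24, -9, -3, 1]]
has determinant 0.) So 1 is an eigenvalue of K and (I - K) is not invertible. The finite-dimensional Fredholm alternative says: either (I - K) is invertible, or ker(I - K) ≠ {0} and then range(I - K) = ker((I - K)^*)^⊥, with dim ker(I - K) = dim ker((I - K)^*). We are in the second case, so we need both kernels. Kernel of I - K: (I - K) u = u - u (v·u) = u - u = 0, so ker(I - K) = span{u} = span{(1, 3, 0, 3)} (it is exactly 1-dimensional because rank(I - K) = 3). Kernel of the adjoint: K is real, so (I - K)^* = I - K^T = I - v u^T, and (I - v u^T) v = v - v (u·v) = 0; hence ker((I - K)^*) = span{v} = span{(-8, 3, 1, 0)}. Therefore (I - K) x = y is solvable iff <y, v> = 0, i.e. iff -8y_1 + 3y_2 + y_3 = 0. When this holds, K y = u (v·y) = 0, so (I - K) y = y and x = y is a particular solution; the full solution set is the line x = y + c·u = y + c·(1, 3, 0, 3), c ∈ C.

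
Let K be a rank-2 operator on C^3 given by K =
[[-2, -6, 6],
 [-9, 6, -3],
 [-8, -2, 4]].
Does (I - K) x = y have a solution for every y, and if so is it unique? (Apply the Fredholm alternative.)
(I - K) is invertible (det(I - K) = -15 ≠ 0), so for every y in C^3 the equation (I - K) x = y has a unique solution.

K has rank 2 and factors as K = U V^T = u1 v1^T + u2 v2^T with u1 = (-2, 0, -2), v1 = (1, 3, -3), u2 = (0, 3, 2), v2 = (-3, 2, -1) (multiplying out reproduces the displayed K). The nonzero eigenvalues of U V^T coincide with those of the 2 x 2 matrix G = V^T U = [[v1·u1, v1·u2], [v2·u1, v2·u2]] = [[4, 3], [8, 4]], and by the Sylvester determinant identity det(I_3 - U V^T) = det(I_2 - V^T U) = det([[-3, -3], [-8, -3]]) = (-3)(-3) - (-3)(-8) = -15. (Direct check: I - K =
[[3, 6, -6],
 [9, -5, 3],
 [8, 2, -3]]
has determinant -15.) The finite-dimensional Fredholm alternative says: either (I - K) is invertible, or ker(I - K) ≠ {0} and then range(I - K) = ker((I - K)^*)^⊥, with dim ker(I - K) = dim ker((I - K)^*). Since det(I - K) ≠ 0, 1 is not an eigenvalue of K and ker(I - K) = {0}, so we are in the first case: for every y there is a unique x = (I - K)^(-1) y. (Explicitly, by the Woodbury identity, (I - U V^T)^(-1) = I + U (I_2 - G)^(-1) V^T.)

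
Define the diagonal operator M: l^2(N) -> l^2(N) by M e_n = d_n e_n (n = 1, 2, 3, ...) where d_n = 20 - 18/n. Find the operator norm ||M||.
||M|| = 20

For a diagonal operator on l^2 with entries d_n, ||M|| = sup_n |d_n|. Here d_1 = 2, d_2 = 11, ..., and d_n = 20 - 18/n increases monotonically toward 20. All terms lie in [2, 20), so |d_n| = d_n and the supremum is the limit 20, which is not attained by any individual d_n. Hence ||M|| = 20.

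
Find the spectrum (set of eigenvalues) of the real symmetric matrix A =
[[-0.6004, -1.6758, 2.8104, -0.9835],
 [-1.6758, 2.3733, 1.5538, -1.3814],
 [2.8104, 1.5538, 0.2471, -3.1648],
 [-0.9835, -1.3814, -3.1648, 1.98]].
sigma(A) ≈ {-4, -1, 3, 6}

A is real symmetric, so its spectrum consists of real eigenvalues. Expanding the characteristic polynomial of the displayed matrix gives
  det(λ I - A) = p(λ) = λ^4 + (-4)λ^3 + (-23)λ^2 + (54)λ + (71.991).
Solving p(λ) = 0 yields eigenvalues ≈ -4, -1, 3, 6. (A is shown rounded to 4 decimals, so these recover the underlying integer eigenvalues to within that precision.)
Verification: the trace of A = 4 equals the sum of eigenvalues 4, and det(A) ≈ 71.9910 matches the eigenvalue product 72.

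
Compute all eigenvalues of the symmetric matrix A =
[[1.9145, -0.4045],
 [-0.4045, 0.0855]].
sigma(A) ≈ {0, 2}

A is real symmetric, so its spectrum consists of real eigenvalues. Expanding the characteristic polynomial of the displayed matrix gives
  det(λ I - A) = p(λ) = λ^2 + (-2)λ + (0).
Solving p(λ) = 0 yields eigenvalues ≈ 0, 2. (A is shown rounded to 4 decimals, so these recover the underlying integer eigenvalues to within that precision.)
Verification: the trace of A = 2 equals the sum of eigenvalues 2, and det(A) ≈ 0.0001 matches the eigenvalue product 0.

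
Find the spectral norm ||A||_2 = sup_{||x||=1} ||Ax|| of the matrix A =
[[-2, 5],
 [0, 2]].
||A||_2 = sqrt((33 + sqrt(1025))/2) ≈ 5.7016 (= sqrt(largest eigenvalue of A^T A))

||A||_2 = sigma_max(A) = sqrt(lambda_max(A^T A)). Form the symmetric matrix M = A^T A =
[[4, -10],
 [-10, 29]].
Its characteristic polynomial (trace, determinant of M give the coefficients) is
  p(λ) = det(λ I - M) = λ^2 - 33λ + 16.
For λ^2 - 33λ + 16 the discriminant is 1025. It is nonnegative but not a perfect square, so the roots are real and irrational: λ = (33 ± sqrt(1025))/2 ≈ 32.5078, 0.4922.
So the eigenvalues of A^T A are ≈ 0.4922, 32.5078 (all ≥ 0, as they must be for A^T A). The largest is λ_max = (33 + sqrt(1025))/2 ≈ 32.5078, hence ||A||_2 = sqrt(λ_max) = sqrt((33 + sqrt(1025))/2) ≈ 5.7016.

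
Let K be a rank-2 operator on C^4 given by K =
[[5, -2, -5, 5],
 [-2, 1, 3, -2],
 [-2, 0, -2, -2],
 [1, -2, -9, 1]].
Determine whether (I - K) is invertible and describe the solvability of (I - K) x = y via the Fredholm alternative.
(I - K) is invertible (det(I - K) = -48 ≠ 0), so for every y in C^4 the equation (I - K) x = y has a unique solution.

K has rank 2 and factors as K = U V^T = u1 v1^T + u2 v2^T with u1 = (-1, 0, 2, 3), v1 = (-1, 0, -1, -1), u2 = (2, -1, 0, 2), v2 = (2, -1, -3, 2) (multiplying out reproduces the displayed K). The nonzero eigenvalues of U V^T coincide with those of the 2 x 2 matrix G = V^T U = [[v1·u1, v1·u2], [v2·u1, v2·u2]] = [[-4, -4], [-2, 9]], and by the Sylvester determinant identity det(I_4 - U V^T) = det(I_2 - V^T U) = det([[5, 4], [2, -8]]) = (5)(-8) - (4)(2) = -48. (Direct check: I - K =
[[-4, 2, 5, -5],
 [2, 0, -3, 2],
 [2, 0, 3, 2],
 [-1, 2, 9, 0]]
has determinant -48.) The finite-dimensional Fredholm alternative says: either (I - K) is invertible, or ker(I - K) ≠ {0} and then range(I - K) = ker((I - K)^*)^⊥, with dim ker(I - K) = dim ker((I - K)^*). Since det(I - K) ≠ 0, 1 is not an eigenvalue of K and ker(I - K) = {0}, so we are in the first case: for every y there is a unique x = (I - K)^(-1) y. (Explicitly, by the Woodbury identity, (I - U V^T)^(-1) = I + U (I_2 - G)^(-1) V^T.)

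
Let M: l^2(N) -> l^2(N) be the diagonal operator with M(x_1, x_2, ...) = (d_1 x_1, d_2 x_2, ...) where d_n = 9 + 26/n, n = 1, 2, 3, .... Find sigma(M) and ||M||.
sigma(M) = {9 + 26/n : n ≥ 1} ∪ {9}; ||M|| = 35

A bounded diagonal operator on l^2 with diagonal entries d_n has spectrum equal to the closure of {d_n : n ≥ 1}: every d_n is an eigenvalue (with eigenvector e_n), so {d_n} ⊂ sigma(M); the spectrum is closed, so its closure is too; and for lambda not in the closure, (M - lambda I) has bounded inverse (the diagonal entries 1/(d_n - lambda) are bounded). For our sequence d_n = 9 + 26/n, n = 1, 2, 3, ...:
  - {d_n} = {9 + 26/n : n ≥ 1}; the only limit point is 9
  - closure = {9 + 26/n : n ≥ 1} ∪ {9}
For the norm: a diagonal operator has ||M|| = sup_n |d_n|. Here d_n = 9 + 26/n is positive and decreasing, so sup_n |d_n| = d_1 = 9 + 26 = 35. So ||M|| = 35.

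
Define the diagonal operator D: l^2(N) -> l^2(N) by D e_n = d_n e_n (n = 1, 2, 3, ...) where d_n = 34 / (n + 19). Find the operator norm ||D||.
||D|| = 17/10 (attained at n = 1)

For D diagonal, ||D|| = sup_n |d_n| = sup_n 34/(n + 19). This is positive and strictly decreasing in n, so the supremum is attained at n = 1: d_1 = 34/(1 + 19) = 17/10. Hence ||D|| = 17/10.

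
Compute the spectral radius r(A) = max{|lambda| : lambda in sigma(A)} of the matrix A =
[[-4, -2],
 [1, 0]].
r(A) = (4 + sqrt(8))/2 ≈ 3.4142

The eigenvalues of A are the roots of its characteristic polynomial. With M = A (coefficients from the trace and determinant):
  p(λ) = det(λ I - M) = λ^2 + 4λ + 2.
For λ^2 + 4λ + 2 the discriminant is 8. It is nonnegative but not a perfect square, so the roots are real and irrational: λ = (-4 ± sqrt(8))/2 ≈ -0.5858, -3.4142.
Thus the eigenvalues (to 4 decimals) are -0.5858 (modulus 0.5858); -3.4142 (modulus 3.4142). The spectral radius is the largest modulus: r(A) = (4 + sqrt(8))/2 ≈ 3.4142. (Cross-check: r(A) ≤ ||A||_2 ≈ 4.5616; equality holds whenever A is normal, though it can also hold for some non-normal A.)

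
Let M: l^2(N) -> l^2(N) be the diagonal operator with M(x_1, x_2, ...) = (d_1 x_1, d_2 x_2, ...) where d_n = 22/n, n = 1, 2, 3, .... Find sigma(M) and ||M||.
sigma(M) = {22/n : n ≥ 1} ∪ {0}; ||M|| = 22

A bounded diagonal operator on l^2 with diagonal entries d_n has spectrum equal to the closure of {d_n : n ≥ 1}: every d_n is an eigenvalue (with eigenvector e_n), so {d_n} ⊂ sigma(M); the spectrum is closed, so its closure is too; and for lambda not in the closure, (M - lambda I) has bounded inverse (the diagonal entries 1/(d_n - lambda) are bounded). For our sequence d_n = 22/n, n = 1, 2, 3, ...:
  - {d_n} = {22/n : n ≥ 1}; the only limit point is 0
  - closure = {22/n : n ≥ 1} ∪ {0}
For the norm: a diagonal operator has ||M|| = sup_n |d_n|. Here d_n = 22/n is positive and decreasing, so sup_n |d_n| = d_1 = 22. So ||M|| = 22.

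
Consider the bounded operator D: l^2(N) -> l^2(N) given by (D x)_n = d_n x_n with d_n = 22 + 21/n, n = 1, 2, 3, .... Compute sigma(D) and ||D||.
sigma(D) = {22 + 21/n : n ≥ 1} ∪ {22}; ||D|| = 43

A bounded diagonal operator on l^2 with diagonal entries d_n has spectrum equal to the closure of {d_n : n ≥ 1}: every d_n is an eigenvalue (with eigenvector e_n), so {d_n} ⊂ sigma(D); the spectrum is closed, so its closure is too; and for lambda not in the closure, (D - lambda I) has bounded inverse (the diagonal entries 1/(d_n - lambda) are bounded). For our sequence d_n = 22 + 21/n, n = 1, 2, 3, ...:
  - {d_n} = {22 + 21/n : n ≥ 1}; the only limit point is 22
  - closure = {22 + 21/n : n ≥ 1} ∪ {22}
For the norm: a diagonal operator has ||D|| = sup_n |d_n|. Here d_n = 22 + 21/n is positive and decreasing, so sup_n |d_n| = d_1 = 22 + 21 = 43. So ||D|| = 43.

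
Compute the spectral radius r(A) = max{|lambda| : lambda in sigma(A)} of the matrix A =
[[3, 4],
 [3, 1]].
r(A) = (4 + sqrt(52))/2 ≈ 5.6056

The eigenvalues of A are the roots of its characteristic polynomial. With M = A (coefficients from the trace and determinant):
  p(λ) = det(λ I - M) = λ^2 - 4λ - 9.
For λ^2 - 4λ - 9 the discriminant is 52. It is nonnegative but not a perfect square, so the roots are real and irrational: λ = (4 ± sqrt(52))/2 ≈ 5.6056, -1.6056.
Thus the eigenvalues (to 4 decimals) are 5.6056 (modulus 5.6056); -1.6056 (modulus 1.6056). The spectral radius is the largest modulus: r(A) = (4 + sqrt(52))/2 ≈ 5.6056. (Cross-check: r(A) ≤ ||A||_2 ≈ 5.7016; equality holds whenever A is normal, though it can also hold for some non-normal A.)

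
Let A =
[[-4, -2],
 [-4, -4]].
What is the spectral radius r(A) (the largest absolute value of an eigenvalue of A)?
r(A) = (8 + sqrt(32))/2 ≈ 6.8284

The eigenvalues of A are the roots of its characteristic polynomial. With M = A (coefficients from the trace and determinant):
  p(λ) = det(λ I - M) = λ^2 + 8λ + 8.
For λ^2 + 8λ + 8 the discriminant is 32. It is nonnegative but not a perfect square, so the roots are real and irrational: λ = (-8 ± sqrt(32))/2 ≈ -1.1716, -6.8284.
Thus the eigenvalues (to 4 decimals) are -1.1716 (modulus 1.1716); -6.8284 (modulus 6.8284). The spectral radius is the largest modulus: r(A) = (8 + sqrt(32))/2 ≈ 6.8284. (Cross-check: r(A) ≤ ||A||_2 ≈ 7.1231; equality holds whenever A is normal, though it can also hold for some non-normal A.)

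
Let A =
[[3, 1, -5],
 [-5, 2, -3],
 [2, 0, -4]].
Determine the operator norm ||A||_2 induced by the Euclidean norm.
||A||_2 ≈ 7.4176 (= sqrt(largest eigenvalue of A^T A))

||A||_2 = sigma_max(A) = sqrt(lambda_max(A^T A)). Form the symmetric matrix M = A^T A =
[[38, -7, -8],
 [-7, 5, -11],
 [-8, -11, 50]].
Its characteristic polynomial (trace, sum of principal 2x2 minors, determinant of M give the coefficients) is
  p(λ) = det(λ I - M) = λ^3 - 93λ^2 + 2106λ - 900.
No integer candidate from the rational root theorem (±divisors of 900) is a root, so the roots are irrational. The cubic discriminant is Δ = 1253272500 > 0, so there are three distinct real roots. p(0) = -900 and p(1) = 1114 have opposite signs, so a root lies in (0, 1); Newton's method refines it to λ ≈ 0.4357. p(37) = 358 and p(38) = -292 have opposite signs, so a root lies in (37, 38); Newton's method refines it to λ ≈ 37.5433. p(55) = -20 and p(56) = 1004 have opposite signs, so a root lies in (55, 56); Newton's method refines it to λ ≈ 55.021. Check (Vieta): the three roots sum to 93, matching tr M = 93.
So the eigenvalues of A^T A are ≈ 0.4357, 37.5433, 55.021 (all ≥ 0, as they must be for A^T A). The largest is λ_max ≈ 55.021, hence ||A||_2 = sqrt(λ_max) ≈ 7.4176.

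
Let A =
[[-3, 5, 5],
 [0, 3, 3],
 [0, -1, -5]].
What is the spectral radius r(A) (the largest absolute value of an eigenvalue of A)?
r(A) = (2 + sqrt(52))/2 ≈ 4.6056

The eigenvalues of A are the roots of its characteristic polynomial. With M = A (coefficients from the trace, the sum of principal 2x2 minors, and det A):
  p(λ) = det(λ I - M) = λ^3 + 5λ^2 - 6λ - 36.
By the rational root theorem any rational root is an integer divisor of 36. Testing λ = -3: p(-3) = -27 + 45 + 18 - 36 = 0, so λ = -3 is a root. Dividing out (λ + 3) leaves p(λ) = (λ + 3)(λ^2 + 2λ - 12). For λ^2 + 2λ - 12 the discriminant is 52. It is nonnegative but not a perfect square, so the roots are real and irrational: λ = (-2 ± sqrt(52))/2 ≈ 2.6056, -4.6056.
Thus the eigenvalues (to 4 decimals) are 2.6056 (modulus 2.6056); -4.6056 (modulus 4.6056); -3 (modulus 3). The spectral radius is the largest modulus: r(A) = (2 + sqrt(52))/2 ≈ 4.6056. (Cross-check: r(A) ≤ ||A||_2 ≈ 9.6461; equality holds whenever A is normal, though it can also hold for some non-normal A.)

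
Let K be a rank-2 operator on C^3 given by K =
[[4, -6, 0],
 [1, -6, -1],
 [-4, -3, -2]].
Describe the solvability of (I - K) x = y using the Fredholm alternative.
(I - K) is invertible (det(I - K) = -12 ≠ 0), so for every y in C^3 the equation (I - K) x = y has a unique solution.

K has rank 2 and factors as K = U V^T = u1 v1^T + u2 v2^T with u1 = (0, 1, 2), v1 = (-3, 0, -1), u2 = (-2, -2, -1), v2 = (-2, 3, 0) (multiplying out reproduces the displayed K). The nonzero eigenvalues of U V^T coincide with those of the 2 x 2 matrix G = V^T U = [[v1·u1, v1·u2], [v2·u1, v2·u2]] = [[-2, 7], [3, -2]], and by the Sylvester determinant identity det(I_3 - U V^T) = det(I_2 - V^T U) = det([[3, -7], [-3, 3]]) = (3)(3) - (-7)(-3) = -12. (Direct check: I - K =
[[-3, 6, 0],
 [-1, 7, 1],
 [4, 3, 3]]
has determinant -12.) The finite-dimensional Fredholm alternative says: either (I - K) is invertible, or ker(I - K) ≠ {0} and then range(I - K) = ker((I - K)^*)^⊥, with dim ker(I - K) = dim ker((I - K)^*). Since det(I - K) ≠ 0, 1 is not an eigenvalue of K and ker(I - K) = {0}, so we are in the first case: for every y there is a unique x = (I - K)^(-1) y. (Explicitly, by the Woodbury identity, (I - U V^T)^(-1) = I + U (I_2 - G)^(-1) V^T.)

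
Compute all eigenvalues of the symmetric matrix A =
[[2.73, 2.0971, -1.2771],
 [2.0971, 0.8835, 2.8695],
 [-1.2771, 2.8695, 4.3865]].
sigma(A) ≈ {-2, 4, 6}

A is real symmetric, so its spectrum consists of real eigenvalues. Expanding the characteristic polynomial of the displayed matrix gives
  det(λ I - A) = p(λ) = λ^3 + (-8)λ^2 + (4)λ + (48.0011).
Solving p(λ) = 0 yields eigenvalues ≈ -2, 4, 6. (A is shown rounded to 4 decimals, so these recover the underlying integer eigenvalues to within that precision.)
Verification: the trace of A = 8 equals the sum of eigenvalues 8, and det(A) ≈ -48.0011 matches the eigenvalue product -48.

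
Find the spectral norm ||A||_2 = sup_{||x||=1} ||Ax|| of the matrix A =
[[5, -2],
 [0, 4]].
||A||_2 = sqrt((45 + sqrt(425))/2) ≈ 5.7278 (= sqrt(largest eigenvalue of A^T A))

||A||_2 = sigma_max(A) = sqrt(lambda_max(A^T A)). Form the symmetric matrix M = A^T A =
[[25, -10],
 [-10, 20]].
Its characteristic polynomial (trace, determinant of M give the coefficients) is
  p(λ) = det(λ I - M) = λ^2 - 45λ + 400.
For λ^2 - 45λ + 400 the discriminant is 425. It is nonnegative but not a perfect square, so the roots are real and irrational: λ = (45 ± sqrt(425))/2 ≈ 32.8078, 12.1922.
So the eigenvalues of A^T A are ≈ 12.1922, 32.8078 (all ≥ 0, as they must be for A^T A). The largest is λ_max = (45 + sqrt(425))/2 ≈ 32.8078, hence ||A||_2 = sqrt(λ_max) = sqrt((45 + sqrt(425))/2) ≈ 5.7278.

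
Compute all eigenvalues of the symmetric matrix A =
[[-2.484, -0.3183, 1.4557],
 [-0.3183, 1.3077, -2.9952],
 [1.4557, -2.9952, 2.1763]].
sigma(A) ≈ {-3, -1, 5}

A is real symmetric, so its spectrum consists of real eigenvalues. Expanding the characteristic polynomial of the displayed matrix gives
  det(λ I - A) = p(λ) = λ^3 + (-1)λ^2 + (-17)λ + (-15).
Solving p(λ) = 0 yields eigenvalues ≈ -3, -1, 5. (A is shown rounded to 4 decimals, so these recover the underlying integer eigenvalues to within that precision.)
Verification: the trace of A = 1 equals the sum of eigenvalues 1, and det(A) ≈ 14.9992 matches the eigenvalue product 15.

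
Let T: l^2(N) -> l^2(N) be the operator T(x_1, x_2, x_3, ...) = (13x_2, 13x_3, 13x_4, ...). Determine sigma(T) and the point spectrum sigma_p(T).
sigma(T) = closed disk {z in C : |z| ≤ 13}; sigma_p(T) = open disk {z in C : |z| < 13}

Note T = 13·V where V is the unit left shift (V x)_k = x_{k+1}; so sigma(T) = 13·sigma(V) and ||T|| = 13||V||. ||T x||^2 = 169sum_{k≥2} |x_k|^2 ≤ 169||x||^2, with equality on {x : x_1 = 0}, so ||T|| = 13. For any lambda with |lambda| < 13, set r = lambda/13 (|r| < 1); the vector x = (1, r, r^2, ...) is in l^2 and satisfies T x = 13(r, r^2, ...) = lambda x, so lambda is an eigenvalue. On the boundary |lambda| = 13 the geometric series diverges, so no l^2 eigenvector exists, but these lambda lie in the approximate point spectrum. Hence sigma(T) is the closed disk of radius 13 and sigma_p(T) is the open disk.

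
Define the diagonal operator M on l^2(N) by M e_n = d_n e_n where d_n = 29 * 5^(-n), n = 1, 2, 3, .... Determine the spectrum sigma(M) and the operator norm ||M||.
sigma(M) = {29 * 5^(-n) : n ≥ 1} ∪ {0}; ||M|| = 29/5

A bounded diagonal operator on l^2 with diagonal entries d_n has spectrum equal to the closure of {d_n : n ≥ 1}: every d_n is an eigenvalue (with eigenvector e_n), so {d_n} ⊂ sigma(M); the spectrum is closed, so its closure is too; and for lambda not in the closure, (M - lambda I) has bounded inverse (the diagonal entries 1/(d_n - lambda) are bounded). For our sequence d_n = 29 * 5^(-n), n = 1, 2, 3, ...:
  - {d_n} = {29 * 5^(-n) : n ≥ 1}; the only limit point is 0
  - closure = {29 * 5^(-n) : n ≥ 1} ∪ {0}
For the norm: a diagonal operator has ||M|| = sup_n |d_n|. Here d_n = 29 * 5^(-n) is positive and decreasing, so sup_n |d_n| = d_1 = 29/5. So ||M|| = 29/5.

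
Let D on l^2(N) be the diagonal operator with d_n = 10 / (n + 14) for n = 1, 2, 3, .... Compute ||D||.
||D|| = 2/3 (attained at n = 1)

For D diagonal, ||D|| = sup_n |d_n| = sup_n 10/(n + 14). This is positive and strictly decreasing in n, so the supremum is attained at n = 1: d_1 = 10/(1 + 14) = 2/3. Hence ||D|| = 2/3.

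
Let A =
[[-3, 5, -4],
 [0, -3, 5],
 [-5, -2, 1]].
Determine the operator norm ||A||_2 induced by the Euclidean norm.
||A||_2 ≈ 8.8701 (= sqrt(largest eigenvalue of A^T A))

||A||_2 = sigma_max(A) = sqrt(lambda_max(A^T A)). Form the symmetric matrix M = A^T A =
[[34, -5, 7],
 [-5, 38, -37],
 [7, -37, 42]].
Its characteristic polynomial (trace, sum of principal 2x2 minors, determinant of M give the coefficients) is
  p(λ) = det(λ I - M) = λ^3 - 114λ^2 + 2873λ - 7396.
No integer candidate from the rational root theorem (±divisors of 7396) is a root, so the roots are irrational. The cubic discriminant is Δ = 10709639104 > 0, so there are three distinct real roots. p(2) = -2098 and p(3) = 224 have opposite signs, so a root lies in (2, 3); Newton's method refines it to λ ≈ 2.8994. p(32) = 572 and p(33) = -796 have opposite signs, so a root lies in (32, 33); Newton's method refines it to λ ≈ 32.4211. p(78) = -2326 and p(79) = 1136 have opposite signs, so a root lies in (78, 79); Newton's method refines it to λ ≈ 78.6795. Check (Vieta): the three roots sum to 114, matching tr M = 114.
So the eigenvalues of A^T A are ≈ 2.8994, 32.4211, 78.6795 (all ≥ 0, as they must be for A^T A). The largest is λ_max ≈ 78.6795, hence ||A||_2 = sqrt(λ_max) ≈ 8.8701.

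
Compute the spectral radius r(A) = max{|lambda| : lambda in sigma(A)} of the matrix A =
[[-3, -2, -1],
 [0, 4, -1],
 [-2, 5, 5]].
r(A) ≈ 5.1469

The eigenvalues of A are the roots of its characteristic polynomial. With M = A (coefficients from the trace, the sum of principal 2x2 minors, and det A):
  p(λ) = det(λ I - M) = λ^3 - 6λ^2 - 4λ + 87.
No integer candidate from the rational root theorem (±divisors of 87) is a root, so the roots are irrational. The cubic discriminant is Δ = -90779 < 0, so there is one real root and a complex-conjugate pair. p(-4) = -57 and p(-3) = 18 have opposite signs, so a root lies in (-4, -3); Newton's method refines it to λ ≈ -3.2842. Dividing out (λ - (-3.2842)) leaves approximately λ^2 - 9.2842λ + 26.4907. For λ^2 - 9.2842λ + 26.4907 the discriminant is -19.7672. It is negative, so the remaining roots are the complex-conjugate pair λ ≈ 4.6421 ± 2.223i. Their product equals the constant term, so |λ|^2 ≈ 26.4907 and |λ| ≈ 5.1469.
Thus the eigenvalues (to 4 decimals) are -3.2842 (modulus 3.2842); 4.6421 ± 2.223i (modulus 5.1469). The spectral radius is the largest modulus: r(A) ≈ 5.1469. (Cross-check: r(A) ≤ ||A||_2 ≈ 7.8601; equality holds whenever A is normal, though it can also hold for some non-normal A.)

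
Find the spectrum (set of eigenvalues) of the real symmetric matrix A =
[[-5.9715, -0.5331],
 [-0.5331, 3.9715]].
sigma(A) ≈ {-6, 4}

A is real symmetric, so its spectrum consists of real eigenvalues. Expanding the characteristic polynomial of the displayed matrix gives
  det(λ I - A) = p(λ) = λ^2 + (2)λ + (-24).
Solving p(λ) = 0 yields eigenvalues ≈ -6, 4. (A is shown rounded to 4 decimals, so these recover the underlying integer eigenvalues to within that precision.)
Verification: the trace of A = -2 equals the sum of eigenvalues -2, and det(A) ≈ -24.0000 matches the eigenvalue product -24.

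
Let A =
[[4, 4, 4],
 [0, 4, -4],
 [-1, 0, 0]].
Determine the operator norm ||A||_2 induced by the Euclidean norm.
||A||_2 = sqrt((49 + sqrt(2273))/2) ≈ 6.9526 (= sqrt(largest eigenvalue of A^T A))

||A||_2 = sigma_max(A) = sqrt(lambda_max(A^T A)). Form the symmetric matrix M = A^T A =
[[17, 16, 16],
 [16, 32, 0],
 [16, 0, 32]].
Its characteristic polynomial (trace, sum of principal 2x2 minors, determinant of M give the coefficients) is
  p(λ) = det(λ I - M) = λ^3 - 81λ^2 + 1600λ - 1024.
By the rational root theorem any rational root is an integer divisor of 1024. Testing λ = 32: p(32) = 32768 - 82944 + 51200 - 1024 = 0, so λ = 32 is a root. Dividing out (λ - 32) leaves p(λ) = (λ - 32)(λ^2 - 49λ + 32). For λ^2 - 49λ + 32 the discriminant is 2273. It is nonnegative but not a perfect square, so the roots are real and irrational: λ = (49 ± sqrt(2273))/2 ≈ 48.338, 0.662.
So the eigenvalues of A^T A are ≈ 0.662, 32, 48.338 (all ≥ 0, as they must be for A^T A). The largest is λ_max = (49 + sqrt(2273))/2 ≈ 48.338, hence ||A||_2 = sqrt(λ_max) = sqrt((49 + sqrt(2273))/2) ≈ 6.9526.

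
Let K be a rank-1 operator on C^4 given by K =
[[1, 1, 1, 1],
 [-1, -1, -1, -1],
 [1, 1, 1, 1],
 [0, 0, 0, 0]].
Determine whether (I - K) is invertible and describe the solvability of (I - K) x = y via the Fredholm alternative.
(I - K) is singular (det(I - K) = 0, i.e. 1 ∈ sigma(K)). (I - K) x = y is solvable iff y ⊥ ker((I - K)^*) = span{(1, 1, 1, 1)}, i.e. iff y_1 + y_2 + y_3 + y_4 = 0. When solvable, the solutions are x = y + c·(1, -1, 1, 0), c arbitrary (ker(I - K) = span{(1, -1, 1, 0)}, dimension 1).

K has rank 1, so it is an outer product K = u v^T: every row of K is a multiple of one row vector. Reading off the entries, u = (1, -1, 1, 0) and v = (1, 1, 1, 1) (row i of K equals u_i·v^T). A rank-one matrix u v^T satisfies K u = u (v·u) and kills the (3)-dimensional subspace v^⊥, so its characteristic polynomial is lambda^3 (lambda - v·u) with v·u = tr K = 1. Hence the eigenvalues of I - K are 1 (multiplicity 3) and 1 - (1) = 0, so det(I - K) = 0. (Direct check: I - K =
[[0, -1, -1, -1],
 [1, 2, 1, 1],
 [-1, -1, 0, -1],
 [0, 0, 0, 1]]
has determinant 0.) So 1 is an eigenvalue of K and (I - K) is not invertible. The finite-dimensional Fredholm alternative says: either (I - K) is invertible, or ker(I - K) ≠ {0} and then range(I - K) = ker((I - K)^*)^⊥, with dim ker(I - K) = dim ker((I - K)^*). We are in the second case, so we need both kernels. Kernel of I - K: (I - K) u = u - u (v·u) = u - u = 0, so ker(I - K) = span{u} = span{(1, -1, 1, 0)} (it is exactly 1-dimensional because rank(I - K) = 3). Kernel of the adjoint: K is real, so (I - K)^* = I - K^T = I - v u^T, and (I - v u^T) v = v - v (u·v) = 0; hence ker((I - K)^*) = span{v} = span{(1, 1, 1, 1)}. Therefore (I - K) x = y is solvable iff <y, v> = 0, i.e. iff y_1 + y_2 + y_3 + y_4 = 0. When this holds, K y = u (v·y) = 0, so (I - K) y = y and x = y is a particular solution; the full solution set is the line x = y + c·u = y + c·(1, -1, 1, 0), c ∈ C.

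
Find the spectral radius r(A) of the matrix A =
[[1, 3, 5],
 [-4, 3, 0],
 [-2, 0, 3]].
r(A) = 5

The eigenvalues of A are the roots of its characteristic polynomial. With M = A (coefficients from the trace, the sum of principal 2x2 minors, and det A):
  p(λ) = det(λ I - M) = λ^3 - 7λ^2 + 37λ - 75.
By the rational root theorem any rational root is an integer divisor of 75. Testing λ = 3: p(3) = 27 - 63 + 111 - 75 = 0, so λ = 3 is a root. Dividing out (λ - 3) leaves p(λ) = (λ - 3)(λ^2 - 4λ + 25). For λ^2 - 4λ + 25 the discriminant is -84. It is negative, so the roots are the complex-conjugate pair λ = 2 ± (sqrt(84)/2) i ≈ 2 ± 4.5826i. For a conjugate pair the product of the roots equals the constant term, so |λ|^2 = 25 and |λ| = sqrt(25) = 5.
Thus the eigenvalues (to 4 decimals) are 2 ± 4.5826i (modulus 5); 3 (modulus 3). The spectral radius is the largest modulus: r(A) = 5. (Cross-check: r(A) ≤ ||A||_2 ≈ 6.6614; equality holds whenever A is normal, though it can also hold for some non-normal A.)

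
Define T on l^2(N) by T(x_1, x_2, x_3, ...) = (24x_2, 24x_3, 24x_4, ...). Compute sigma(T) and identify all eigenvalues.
sigma(T) = closed disk {z in C : |z| ≤ 24}; sigma_p(T) = open disk {z in C : |z| < 24}

Note T = 24·V where V is the unit left shift (V x)_k = x_{k+1}; so sigma(T) = 24·sigma(V) and ||T|| = 24||V||. ||T x||^2 = 576sum_{k≥2} |x_k|^2 ≤ 576||x||^2, with equality on {x : x_1 = 0}, so ||T|| = 24. For any lambda with |lambda| < 24, set r = lambda/24 (|r| < 1); the vector x = (1, r, r^2, ...) is in l^2 and satisfies T x = 24(r, r^2, ...) = lambda x, so lambda is an eigenvalue. On the boundary |lambda| = 24 the geometric series diverges, so no l^2 eigenvector exists, but these lambda lie in the approximate point spectrum. Hence sigma(T) is the closed disk of radius 24 and sigma_p(T) is the open disk.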